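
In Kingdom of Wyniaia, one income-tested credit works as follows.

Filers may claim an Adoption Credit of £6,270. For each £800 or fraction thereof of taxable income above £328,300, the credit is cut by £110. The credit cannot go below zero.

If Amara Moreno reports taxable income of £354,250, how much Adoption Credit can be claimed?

Adoption Credit: income exceeds £328,300 by £25,950, which is 33 full-or-partial £800 increments; reduction = 33 × £110 = £3,630, leaving £2,640.

£2,640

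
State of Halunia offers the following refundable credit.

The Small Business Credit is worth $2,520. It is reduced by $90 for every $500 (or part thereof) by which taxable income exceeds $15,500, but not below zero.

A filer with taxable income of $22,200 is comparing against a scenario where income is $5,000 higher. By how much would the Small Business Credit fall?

At $22,200 — income exceeds $15,500 by $6,700, which is 14 full-or-partial $500 increments; reduction = 14 × $90 = $1,260, leaving $1,260.
At $27,200 — income exceeds $15,500 by $11,700, which is 24 full-or-partial $500 increments; reduction = 24 × $90 = $2,160, leaving $360.
Lost: $1,260 − $360 = $900.

$900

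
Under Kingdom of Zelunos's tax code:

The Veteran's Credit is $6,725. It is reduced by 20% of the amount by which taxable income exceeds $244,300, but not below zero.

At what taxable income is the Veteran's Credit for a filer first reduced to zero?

$277,925

The credit falls by 20% of each dollar above $244,300, so it reaches zero when the excess is $6,725 / 20% = $33,625: income = $244,300 + $33,625 = $277,925.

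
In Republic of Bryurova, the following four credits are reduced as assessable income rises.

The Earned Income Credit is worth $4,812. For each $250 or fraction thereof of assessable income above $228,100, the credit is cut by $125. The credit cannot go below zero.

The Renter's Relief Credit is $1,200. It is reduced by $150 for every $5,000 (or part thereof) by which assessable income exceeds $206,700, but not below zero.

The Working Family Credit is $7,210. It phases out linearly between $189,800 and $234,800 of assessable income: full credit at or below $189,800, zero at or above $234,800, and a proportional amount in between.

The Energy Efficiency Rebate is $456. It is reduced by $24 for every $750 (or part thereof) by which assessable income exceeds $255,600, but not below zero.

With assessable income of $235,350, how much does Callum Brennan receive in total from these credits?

Earned Income Credit: income exceeds $228,100 by $7,250, which is 29 full-or-partial $250 increments; reduction = 29 × $125 = $3,625, leaving $1,187.
Renter's Relief Credit: income exceeds $206,700 by $28,650, which is 6 full-or-partial $5,000 increments; reduction = 6 × $150 = $900, leaving $300.
Working Family Credit: $235,350 is at or above $234,800, so the credit is $0.
Energy Efficiency Rebate: $235,350 is at or below the $255,600 threshold, so the full $456 applies.
Total: $1,187 + $300 + $0 + $456 = $1,943.

$1,943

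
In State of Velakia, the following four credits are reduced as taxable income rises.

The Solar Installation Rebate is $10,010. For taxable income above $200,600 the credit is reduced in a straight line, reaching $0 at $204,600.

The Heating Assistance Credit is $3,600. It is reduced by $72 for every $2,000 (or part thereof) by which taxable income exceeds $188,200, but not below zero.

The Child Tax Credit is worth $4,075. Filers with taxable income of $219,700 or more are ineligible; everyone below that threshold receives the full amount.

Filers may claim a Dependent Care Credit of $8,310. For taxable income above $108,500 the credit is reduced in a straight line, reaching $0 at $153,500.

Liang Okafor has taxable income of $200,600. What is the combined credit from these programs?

Solar Installation Rebate: $200,600 is at or below the $200,600 threshold, so the full $10,010 applies.
Heating Assistance Credit: income exceeds $188,200 by $12,400, which is 7 full-or-partial $2,000 increments; reduction = 7 × $72 = $504, leaving $3,096.
Child Tax Credit: $200,600 is below the $219,700 cutoff, so the full $4,075 applies.
Dependent Care Credit: $200,600 is at or above $153,500, so the credit is $0.
Total: $10,010 + $3,096 + $4,075 + $0 = $17,181.

$17,181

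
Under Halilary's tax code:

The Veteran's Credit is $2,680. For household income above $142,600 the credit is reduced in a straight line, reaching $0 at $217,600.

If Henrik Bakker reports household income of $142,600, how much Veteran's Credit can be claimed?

Veteran's Credit: $142,600 is at or below the $142,600 threshold, so the full $2,680 applies.

$2,680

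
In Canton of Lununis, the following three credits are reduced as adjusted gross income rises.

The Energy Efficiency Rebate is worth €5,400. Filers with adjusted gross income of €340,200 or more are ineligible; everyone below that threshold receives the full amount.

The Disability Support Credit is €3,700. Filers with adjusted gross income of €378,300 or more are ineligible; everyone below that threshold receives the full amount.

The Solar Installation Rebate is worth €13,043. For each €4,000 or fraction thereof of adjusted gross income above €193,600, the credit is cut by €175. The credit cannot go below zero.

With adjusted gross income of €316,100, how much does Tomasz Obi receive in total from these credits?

€16,718

Energy Efficiency Rebate: €316,100 is below the €340,200 cutoff, so the full €5,400 applies.
Disability Support Credit: €316,100 is below the €378,300 cutoff, so the full €3,700 applies.
Solar Installation Rebate: income exceeds €193,600 by €122,500, which is 31 full-or-partial €4,000 increments; reduction = 31 × €175 = €5,425, leaving €7,618.
Total: €5,400 + €3,700 + €7,618 = €16,718.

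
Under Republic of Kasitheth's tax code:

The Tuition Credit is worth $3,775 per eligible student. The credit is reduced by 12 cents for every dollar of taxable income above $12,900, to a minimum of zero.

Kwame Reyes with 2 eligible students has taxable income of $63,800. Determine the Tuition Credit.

Tuition Credit: base = 2 × $3,775 = $7,550. 12% of the $50,900 excess over $12,900 is $6,108; credit = $7,550 − $6,108 = $1,442.

$1,442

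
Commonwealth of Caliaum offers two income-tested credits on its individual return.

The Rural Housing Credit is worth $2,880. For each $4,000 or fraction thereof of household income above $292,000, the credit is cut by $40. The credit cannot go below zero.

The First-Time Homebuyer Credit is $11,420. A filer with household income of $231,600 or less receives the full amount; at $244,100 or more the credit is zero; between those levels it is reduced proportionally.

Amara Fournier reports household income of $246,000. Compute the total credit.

Rural Housing Credit: $246,000 is at or below the $292,000 threshold, so the full $2,880 applies.
First-Time Homebuyer Credit: $246,000 is at or above $244,100, so the credit is $0.
Total: $2,880 + $0 = $2,880.

$2,880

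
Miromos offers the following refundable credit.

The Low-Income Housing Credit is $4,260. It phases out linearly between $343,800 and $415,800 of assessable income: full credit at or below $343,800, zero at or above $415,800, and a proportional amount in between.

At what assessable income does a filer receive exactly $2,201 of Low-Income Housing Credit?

$2,201 is 2,201/4,260 of the full $4,260, so 2,059/4,260 of the $72,000 range has been used: income = $343,800 + $72,000 × 2,059/4,260 = $378,600.

$378,600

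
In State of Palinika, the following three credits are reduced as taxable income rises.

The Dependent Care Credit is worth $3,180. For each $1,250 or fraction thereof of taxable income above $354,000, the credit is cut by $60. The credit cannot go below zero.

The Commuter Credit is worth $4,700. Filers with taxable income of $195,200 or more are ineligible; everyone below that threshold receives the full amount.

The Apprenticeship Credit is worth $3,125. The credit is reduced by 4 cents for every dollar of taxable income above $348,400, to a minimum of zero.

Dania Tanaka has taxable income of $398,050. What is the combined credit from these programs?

$2,159

Dependent Care Credit: income exceeds $354,000 by $44,050, which is 36 full-or-partial $1,250 increments; reduction = 36 × $60 = $2,160, leaving $1,020.
Commuter Credit: $398,050 meets or exceeds the $195,200 cutoff, so the credit is $0.
Apprenticeship Credit: 4% of the $49,650 excess over $348,400 is $1,986; credit = $3,125 − $1,986 = $1,139.
Total: $1,020 + $0 + $1,139 = $2,159.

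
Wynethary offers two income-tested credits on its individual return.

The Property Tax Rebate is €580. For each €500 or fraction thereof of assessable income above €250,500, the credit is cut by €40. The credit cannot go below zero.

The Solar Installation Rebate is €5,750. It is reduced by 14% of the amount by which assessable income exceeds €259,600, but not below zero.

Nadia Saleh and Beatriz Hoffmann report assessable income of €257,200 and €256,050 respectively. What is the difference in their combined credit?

Nadia (€257,200): Property Tax Rebate: income exceeds €250,500 by €6,700, which is 14 full-or-partial €500 increments; reduction = 14 × €40 = €560, leaving €20. Solar Installation Rebate: €257,200 is at or below the €259,600 threshold, so the full €5,750 applies. total €20 + €5,750 = €5,770
Beatriz (€256,050): Property Tax Rebate: income exceeds €250,500 by €5,550, which is 12 full-or-partial €500 increments; reduction = 12 × €40 = €480, leaving €100. Solar Installation Rebate: €256,050 is at or below the €259,600 threshold, so the full €5,750 applies. total €100 + €5,750 = €5,850
Difference: |€5,770 − €5,850| = €80.

€80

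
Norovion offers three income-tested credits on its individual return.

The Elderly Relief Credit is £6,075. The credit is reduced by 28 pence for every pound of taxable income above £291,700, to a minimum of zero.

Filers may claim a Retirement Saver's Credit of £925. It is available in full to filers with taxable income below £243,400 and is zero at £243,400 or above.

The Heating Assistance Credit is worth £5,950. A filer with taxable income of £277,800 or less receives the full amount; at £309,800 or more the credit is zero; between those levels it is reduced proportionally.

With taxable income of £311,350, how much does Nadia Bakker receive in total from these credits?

Elderly Relief Credit: 28% of the £19,650 excess over £291,700 is £5,502; credit = £6,075 − £5,502 = £573.
Retirement Saver's Credit: £311,350 meets or exceeds the £243,400 cutoff, so the credit is £0.
Heating Assistance Credit: £311,350 is at or above £309,800, so the credit is £0.
Total: £573 + £0 + £0 = £573.

£573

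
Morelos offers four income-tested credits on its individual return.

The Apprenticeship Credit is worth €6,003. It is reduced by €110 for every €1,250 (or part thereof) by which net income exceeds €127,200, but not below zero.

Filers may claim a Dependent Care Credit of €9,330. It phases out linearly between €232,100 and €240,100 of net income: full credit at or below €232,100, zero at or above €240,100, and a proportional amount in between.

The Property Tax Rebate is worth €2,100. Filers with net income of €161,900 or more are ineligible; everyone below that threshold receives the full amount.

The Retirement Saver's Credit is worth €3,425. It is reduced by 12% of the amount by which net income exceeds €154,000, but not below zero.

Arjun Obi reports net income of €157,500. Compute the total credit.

€17,688

Apprenticeship Credit: income exceeds €127,200 by €30,300, which is 25 full-or-partial €1,250 increments; reduction = 25 × €110 = €2,750, leaving €3,253.
Dependent Care Credit: €157,500 is at or below the €232,100 threshold, so the full €9,330 applies.
Property Tax Rebate: €157,500 is below the €161,900 cutoff, so the full €2,100 applies.
Retirement Saver's Credit: 12% of the €3,500 excess over €154,000 is €420; credit = €3,425 − €420 = €3,005.
Total: €3,253 + €9,330 + €2,100 + €3,005 = €17,688.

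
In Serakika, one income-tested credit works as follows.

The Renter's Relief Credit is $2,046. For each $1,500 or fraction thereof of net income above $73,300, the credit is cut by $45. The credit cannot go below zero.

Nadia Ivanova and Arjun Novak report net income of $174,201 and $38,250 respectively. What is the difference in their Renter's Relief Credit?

$2,046

Nadia ($174,201): Renter's Relief Credit: income exceeds $73,300 by $100,901 → 68 increments × $45 = $3,060 ≥ base, so the credit is $0.
Arjun ($38,250): Renter's Relief Credit: $38,250 is at or below the $73,300 threshold, so the full $2,046 applies.
Difference: |$0 − $2,046| = $2,046.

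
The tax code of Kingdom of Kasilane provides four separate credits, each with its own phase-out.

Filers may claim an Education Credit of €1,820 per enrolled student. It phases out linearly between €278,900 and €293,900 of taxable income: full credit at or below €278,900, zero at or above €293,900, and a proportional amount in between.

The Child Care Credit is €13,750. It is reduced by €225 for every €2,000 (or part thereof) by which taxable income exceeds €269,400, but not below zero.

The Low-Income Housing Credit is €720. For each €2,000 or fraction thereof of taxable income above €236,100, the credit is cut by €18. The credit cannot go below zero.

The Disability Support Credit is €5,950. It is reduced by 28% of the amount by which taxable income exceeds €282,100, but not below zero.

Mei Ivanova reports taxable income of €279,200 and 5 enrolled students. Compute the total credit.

Education Credit: base = 5 × €1,820 = €9,100. €279,200 is €300 into a €15,000 phase-out range, leaving 14,700/15,000 of the credit: €9,100 × 14,700/15,000 = €8,918.
Child Care Credit: income exceeds €269,400 by €9,800, which is 5 full-or-partial €2,000 increments; reduction = 5 × €225 = €1,125, leaving €12,625.
Low-Income Housing Credit: income exceeds €236,100 by €43,100, which is 22 full-or-partial €2,000 increments; reduction = 22 × €18 = €396, leaving €324.
Disability Support Credit: €279,200 is at or below the €282,100 threshold, so the full €5,950 applies.
Total: €8,918 + €12,625 + €324 + €5,950 = €27,817.

€27,817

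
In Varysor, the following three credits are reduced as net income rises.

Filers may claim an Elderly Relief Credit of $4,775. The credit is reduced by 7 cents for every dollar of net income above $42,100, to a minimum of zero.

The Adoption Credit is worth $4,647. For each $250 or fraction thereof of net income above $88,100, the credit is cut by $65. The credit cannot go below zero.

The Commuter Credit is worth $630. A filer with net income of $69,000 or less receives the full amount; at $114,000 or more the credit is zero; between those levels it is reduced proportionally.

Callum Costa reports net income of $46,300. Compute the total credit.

Elderly Relief Credit: 7% of the $4,200 excess over $42,100 is $294; credit = $4,775 − $294 = $4,481.
Adoption Credit: $46,300 is at or below the $88,100 threshold, so the full $4,647 applies.
Commuter Credit: $46,300 is at or below the $69,000 threshold, so the full $630 applies.
Total: $4,481 + $4,647 + $630 = $9,758.

$9,758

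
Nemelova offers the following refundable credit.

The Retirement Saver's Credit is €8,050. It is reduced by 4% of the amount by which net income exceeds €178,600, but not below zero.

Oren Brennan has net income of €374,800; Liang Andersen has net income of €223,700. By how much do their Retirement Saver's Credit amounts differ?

€6,044

Oren (€374,800): Retirement Saver's Credit: 4% of the €196,200 excess over €178,600 is €7,848; credit = €8,050 − €7,848 = €202.
Liang (€223,700): Retirement Saver's Credit: 4% of the €45,100 excess over €178,600 is €1,804; credit = €8,050 − €1,804 = €6,246.
Difference: |€202 − €6,246| = €6,044.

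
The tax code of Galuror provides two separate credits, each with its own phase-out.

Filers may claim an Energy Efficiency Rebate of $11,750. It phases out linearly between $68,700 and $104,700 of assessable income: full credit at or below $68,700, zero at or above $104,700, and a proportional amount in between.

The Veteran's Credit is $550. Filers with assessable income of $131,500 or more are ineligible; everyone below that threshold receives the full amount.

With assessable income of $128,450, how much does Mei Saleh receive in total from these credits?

$550

Energy Efficiency Rebate: $128,450 is at or above $104,700, so the credit is $0.
Veteran's Credit: $128,450 is below the $131,500 cutoff, so the full $550 applies.
Total: $0 + $550 = $550.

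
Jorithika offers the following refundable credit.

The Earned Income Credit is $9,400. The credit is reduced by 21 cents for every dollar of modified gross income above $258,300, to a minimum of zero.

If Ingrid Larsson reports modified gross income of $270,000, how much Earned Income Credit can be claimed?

Earned Income Credit: 21% of the $11,700 excess over $258,300 is $2,457; credit = $9,400 − $2,457 = $6,943.

$6,943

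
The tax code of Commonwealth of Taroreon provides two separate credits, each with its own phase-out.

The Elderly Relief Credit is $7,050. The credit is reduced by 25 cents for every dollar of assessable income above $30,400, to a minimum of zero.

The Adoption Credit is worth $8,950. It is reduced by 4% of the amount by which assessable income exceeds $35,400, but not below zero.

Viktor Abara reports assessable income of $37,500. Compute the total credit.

Elderly Relief Credit: 25% of the $7,100 excess over $30,400 is $1,775; credit = $7,050 − $1,775 = $5,275.
Adoption Credit: 4% of the $2,100 excess over $35,400 is $84; credit = $8,950 − $84 = $8,866.
Total: $5,275 + $8,866 = $14,141.

$14,141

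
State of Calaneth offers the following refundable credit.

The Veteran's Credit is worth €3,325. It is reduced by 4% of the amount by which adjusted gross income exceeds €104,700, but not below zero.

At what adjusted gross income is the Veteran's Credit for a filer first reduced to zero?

€187,825

The credit falls by 4% of each euro above €104,700, so it reaches zero when the excess is €3,325 / 4% = €83,125: income = €104,700 + €83,125 = €187,825.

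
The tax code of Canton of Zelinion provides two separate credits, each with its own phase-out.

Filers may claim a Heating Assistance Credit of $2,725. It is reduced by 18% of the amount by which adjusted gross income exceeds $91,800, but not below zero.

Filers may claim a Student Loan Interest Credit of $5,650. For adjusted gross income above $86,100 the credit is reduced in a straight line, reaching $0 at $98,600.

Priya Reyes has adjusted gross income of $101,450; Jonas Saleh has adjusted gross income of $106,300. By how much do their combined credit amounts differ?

Priya ($101,450): Heating Assistance Credit: 18% of the $9,650 excess over $91,800 is $1,737; credit = $2,725 − $1,737 = $988. Student Loan Interest Credit: $101,450 is at or above $98,600, so the credit is $0. total $988 + $0 = $988
Jonas ($106,300): Heating Assistance Credit: 18% of the $14,500 excess over $91,800 is $2,610; credit = $2,725 − $2,610 = $115. Student Loan Interest Credit: $106,300 is at or above $98,600, so the credit is $0. total $115 + $0 = $115
Difference: |$988 − $115| = $873.

$873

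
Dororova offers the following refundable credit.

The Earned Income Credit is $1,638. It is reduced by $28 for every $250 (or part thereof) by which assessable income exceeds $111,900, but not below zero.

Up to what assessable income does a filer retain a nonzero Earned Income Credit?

After 58 increments the reduction is 58 × $28 = $1,624, leaving $14; one more increment wipes it out. Increment 58 ends at excess 58 × $250 = $14,500, so the highest qualifying income is $111,900 + $14,500 = $126,400.

$126,400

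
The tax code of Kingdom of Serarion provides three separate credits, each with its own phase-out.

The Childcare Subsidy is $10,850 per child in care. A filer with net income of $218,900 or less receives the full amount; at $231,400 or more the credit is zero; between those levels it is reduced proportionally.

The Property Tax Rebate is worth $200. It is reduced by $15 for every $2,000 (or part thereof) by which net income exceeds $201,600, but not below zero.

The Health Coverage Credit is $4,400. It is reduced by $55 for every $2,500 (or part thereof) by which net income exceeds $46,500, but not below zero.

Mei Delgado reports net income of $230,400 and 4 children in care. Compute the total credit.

$3,802

Childcare Subsidy: base = 4 × $10,850 = $43,400. $230,400 is $11,500 into a $12,500 phase-out range, leaving 1,000/12,500 of the credit: $43,400 × 1,000/12,500 = $3,472.
Property Tax Rebate: income exceeds $201,600 by $28,800 → 15 increments × $15 = $225 ≥ base, so the credit is $0.
Health Coverage Credit: income exceeds $46,500 by $183,900, which is 74 full-or-partial $2,500 increments; reduction = 74 × $55 = $4,070, leaving $330.
Total: $3,472 + $0 + $330 = $3,802.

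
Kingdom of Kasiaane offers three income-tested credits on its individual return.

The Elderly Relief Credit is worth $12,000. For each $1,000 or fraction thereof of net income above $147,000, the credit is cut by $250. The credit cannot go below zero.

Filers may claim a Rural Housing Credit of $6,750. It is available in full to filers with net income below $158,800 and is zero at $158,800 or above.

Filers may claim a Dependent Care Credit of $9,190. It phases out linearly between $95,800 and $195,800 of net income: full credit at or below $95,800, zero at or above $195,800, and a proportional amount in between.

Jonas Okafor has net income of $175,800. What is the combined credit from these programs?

Elderly Relief Credit: income exceeds $147,000 by $28,800, which is 29 full-or-partial $1,000 increments; reduction = 29 × $250 = $7,250, leaving $4,750.
Rural Housing Credit: $175,800 meets or exceeds the $158,800 cutoff, so the credit is $0.
Dependent Care Credit: $175,800 is $80,000 into a $100,000 phase-out range, leaving 20,000/100,000 of the credit: $9,190 × 20,000/100,000 = $1,838.
Total: $4,750 + $0 + $1,838 = $6,588.

$6,588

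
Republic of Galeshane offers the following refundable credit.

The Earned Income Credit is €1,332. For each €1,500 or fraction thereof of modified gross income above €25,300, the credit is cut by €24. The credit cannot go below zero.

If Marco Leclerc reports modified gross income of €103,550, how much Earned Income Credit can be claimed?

Earned Income Credit: income exceeds €25,300 by €78,250, which is 53 full-or-partial €1,500 increments; reduction = 53 × €24 = €1,272, leaving €60.

€60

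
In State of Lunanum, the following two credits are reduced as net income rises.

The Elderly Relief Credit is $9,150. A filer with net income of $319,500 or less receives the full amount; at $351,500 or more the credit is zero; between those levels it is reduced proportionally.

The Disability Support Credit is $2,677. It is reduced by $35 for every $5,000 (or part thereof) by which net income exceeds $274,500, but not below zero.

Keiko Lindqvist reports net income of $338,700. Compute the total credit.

$5,882

Elderly Relief Credit: $338,700 is $19,200 into a $32,000 phase-out range, leaving 12,800/32,000 of the credit: $9,150 × 12,800/32,000 = $3,660.
Disability Support Credit: income exceeds $274,500 by $64,200, which is 13 full-or-partial $5,000 increments; reduction = 13 × $35 = $455, leaving $2,222.
Total: $3,660 + $2,222 = $5,882.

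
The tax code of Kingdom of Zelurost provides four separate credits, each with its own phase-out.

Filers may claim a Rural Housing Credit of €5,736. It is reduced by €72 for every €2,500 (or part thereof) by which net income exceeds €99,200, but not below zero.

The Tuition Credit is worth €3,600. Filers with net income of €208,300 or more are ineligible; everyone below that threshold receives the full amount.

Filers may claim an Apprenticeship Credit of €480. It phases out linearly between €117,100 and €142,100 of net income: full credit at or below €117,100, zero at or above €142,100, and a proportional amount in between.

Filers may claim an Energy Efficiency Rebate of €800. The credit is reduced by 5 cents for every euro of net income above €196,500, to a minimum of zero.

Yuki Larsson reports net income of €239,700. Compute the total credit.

Rural Housing Credit: income exceeds €99,200 by €140,500, which is 57 full-or-partial €2,500 increments; reduction = 57 × €72 = €4,104, leaving €1,632.
Tuition Credit: €239,700 meets or exceeds the €208,300 cutoff, so the credit is €0.
Apprenticeship Credit: €239,700 is at or above €142,100, so the credit is €0.
Energy Efficiency Rebate: 5% of the €43,200 excess over €196,500 is €2,160 ≥ base, so the credit is €0.
Total: €1,632 + €0 + €0 + €0 = €1,632.

€1,632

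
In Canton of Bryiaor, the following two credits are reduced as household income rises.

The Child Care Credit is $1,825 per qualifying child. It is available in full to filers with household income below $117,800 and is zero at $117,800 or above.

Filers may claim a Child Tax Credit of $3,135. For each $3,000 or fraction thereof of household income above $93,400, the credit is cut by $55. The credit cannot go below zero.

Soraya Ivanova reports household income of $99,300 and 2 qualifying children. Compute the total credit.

Child Care Credit: base = 2 × $1,825 = $3,650. $99,300 is below the $117,800 cutoff, so the full $3,650 applies.
Child Tax Credit: income exceeds $93,400 by $5,900, which is 2 full-or-partial $3,000 increments; reduction = 2 × $55 = $110, leaving $3,025.
Total: $3,650 + $3,025 = $6,675.

$6,675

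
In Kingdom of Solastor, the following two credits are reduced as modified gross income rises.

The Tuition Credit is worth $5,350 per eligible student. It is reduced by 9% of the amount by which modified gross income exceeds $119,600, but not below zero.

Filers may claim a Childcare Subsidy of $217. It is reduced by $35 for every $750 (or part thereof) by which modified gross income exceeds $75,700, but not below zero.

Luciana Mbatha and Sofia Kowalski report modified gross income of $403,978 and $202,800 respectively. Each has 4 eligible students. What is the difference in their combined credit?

$13,912

Luciana ($403,978): Tuition Credit: base = 4 × $5,350 = $21,400. 9% of the $284,378 excess over $119,600 is $25,594.02 ≥ base, so the credit is $0. Childcare Subsidy: income exceeds $75,700 by $328,278 → 438 increments × $35 = $15,330 ≥ base, so the credit is $0. total $0 + $0 = $0
Sofia ($202,800): Tuition Credit: base = 4 × $5,350 = $21,400. 9% of the $83,200 excess over $119,600 is $7,488; credit = $21,400 − $7,488 = $13,912. Childcare Subsidy: income exceeds $75,700 by $127,100 → 170 increments × $35 = $5,950 ≥ base, so the credit is $0. total $13,912 + $0 = $13,912
Difference: |$0 − $13,912| = $13,912.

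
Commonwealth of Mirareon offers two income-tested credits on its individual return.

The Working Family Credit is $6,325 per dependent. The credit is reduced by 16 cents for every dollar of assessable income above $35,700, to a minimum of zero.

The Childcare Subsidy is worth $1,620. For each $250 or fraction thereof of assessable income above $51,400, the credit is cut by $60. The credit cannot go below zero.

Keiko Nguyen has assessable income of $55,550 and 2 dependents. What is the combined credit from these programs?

$10,074

Working Family Credit: base = 2 × $6,325 = $12,650. 16% of the $19,850 excess over $35,700 is $3,176; credit = $12,650 − $3,176 = $9,474.
Childcare Subsidy: income exceeds $51,400 by $4,150, which is 17 full-or-partial $250 increments; reduction = 17 × $60 = $1,020, leaving $600.
Total: $9,474 + $600 = $10,074.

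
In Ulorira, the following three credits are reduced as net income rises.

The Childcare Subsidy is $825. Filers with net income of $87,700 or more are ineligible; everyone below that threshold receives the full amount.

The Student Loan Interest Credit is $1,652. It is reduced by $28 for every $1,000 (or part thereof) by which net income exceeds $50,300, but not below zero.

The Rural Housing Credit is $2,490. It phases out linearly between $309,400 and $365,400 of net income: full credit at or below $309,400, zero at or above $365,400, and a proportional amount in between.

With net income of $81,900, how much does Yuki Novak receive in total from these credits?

$4,071

Childcare Subsidy: $81,900 is below the $87,700 cutoff, so the full $825 applies.
Student Loan Interest Credit: income exceeds $50,300 by $31,600, which is 32 full-or-partial $1,000 increments; reduction = 32 × $28 = $896, leaving $756.
Rural Housing Credit: $81,900 is at or below the $309,400 threshold, so the full $2,490 applies.
Total: $825 + $756 + $2,490 = $4,071.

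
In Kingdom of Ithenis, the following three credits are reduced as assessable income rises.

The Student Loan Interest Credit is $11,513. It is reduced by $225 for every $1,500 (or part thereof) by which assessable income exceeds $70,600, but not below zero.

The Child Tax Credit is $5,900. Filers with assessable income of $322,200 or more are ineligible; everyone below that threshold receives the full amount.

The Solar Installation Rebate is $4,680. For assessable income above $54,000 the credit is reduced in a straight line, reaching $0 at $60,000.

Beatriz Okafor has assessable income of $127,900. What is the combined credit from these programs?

$8,638

Student Loan Interest Credit: income exceeds $70,600 by $57,300, which is 39 full-or-partial $1,500 increments; reduction = 39 × $225 = $8,775, leaving $2,738.
Child Tax Credit: $127,900 is below the $322,200 cutoff, so the full $5,900 applies.
Solar Installation Rebate: $127,900 is at or above $60,000, so the credit is $0.
Total: $2,738 + $5,900 + $0 = $8,638.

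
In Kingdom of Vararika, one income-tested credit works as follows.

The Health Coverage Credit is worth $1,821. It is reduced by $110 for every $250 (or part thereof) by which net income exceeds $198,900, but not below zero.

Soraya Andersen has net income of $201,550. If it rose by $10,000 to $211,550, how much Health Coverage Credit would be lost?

At $201,550 — income exceeds $198,900 by $2,650, which is 11 full-or-partial $250 increments; reduction = 11 × $110 = $1,210, leaving $611.
At $211,550 — income exceeds $198,900 by $12,650 → 51 increments × $110 = $5,610 ≥ base, so the credit is $0.
Lost: $611 − $0 = $611.

$611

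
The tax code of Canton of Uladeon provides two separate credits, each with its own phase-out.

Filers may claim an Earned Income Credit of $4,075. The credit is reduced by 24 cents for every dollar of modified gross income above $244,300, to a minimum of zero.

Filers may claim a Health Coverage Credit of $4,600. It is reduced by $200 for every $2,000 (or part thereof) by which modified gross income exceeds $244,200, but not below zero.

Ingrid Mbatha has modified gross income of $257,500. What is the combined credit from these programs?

Earned Income Credit: 24% of the $13,200 excess over $244,300 is $3,168; credit = $4,075 − $3,168 = $907.
Health Coverage Credit: income exceeds $244,200 by $13,300, which is 7 full-or-partial $2,000 increments; reduction = 7 × $200 = $1,400, leaving $3,200.
Total: $907 + $3,200 = $4,107.

$4,107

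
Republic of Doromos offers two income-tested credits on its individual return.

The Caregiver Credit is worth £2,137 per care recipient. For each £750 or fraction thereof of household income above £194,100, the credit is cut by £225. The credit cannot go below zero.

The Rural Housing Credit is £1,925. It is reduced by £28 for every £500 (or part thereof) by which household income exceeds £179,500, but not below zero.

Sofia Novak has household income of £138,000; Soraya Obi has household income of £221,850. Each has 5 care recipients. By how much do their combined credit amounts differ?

£10,250

Sofia (£138,000): Caregiver Credit: base = 5 × £2,137 = £10,685. £138,000 is at or below the £194,100 threshold, so the full £10,685 applies. Rural Housing Credit: £138,000 is at or below the £179,500 threshold, so the full £1,925 applies. total £10,685 + £1,925 = £12,610
Soraya (£221,850): Caregiver Credit: base = 5 × £2,137 = £10,685. income exceeds £194,100 by £27,750, which is 37 full-or-partial £750 increments; reduction = 37 × £225 = £8,325, leaving £2,360. Rural Housing Credit: income exceeds £179,500 by £42,350 → 85 increments × £28 = £2,380 ≥ base, so the credit is £0. total £2,360 + £0 = £2,360
Difference: |£12,610 − £2,360| = £10,250.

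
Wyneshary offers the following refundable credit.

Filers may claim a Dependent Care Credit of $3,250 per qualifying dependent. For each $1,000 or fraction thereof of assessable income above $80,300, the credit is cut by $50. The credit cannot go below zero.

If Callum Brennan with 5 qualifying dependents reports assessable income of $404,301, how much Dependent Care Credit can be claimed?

$0

Dependent Care Credit: base = 5 × $3,250 = $16,250. income exceeds $80,300 by $324,001 → 325 increments × $50 = $16,250 ≥ base, so the credit is $0.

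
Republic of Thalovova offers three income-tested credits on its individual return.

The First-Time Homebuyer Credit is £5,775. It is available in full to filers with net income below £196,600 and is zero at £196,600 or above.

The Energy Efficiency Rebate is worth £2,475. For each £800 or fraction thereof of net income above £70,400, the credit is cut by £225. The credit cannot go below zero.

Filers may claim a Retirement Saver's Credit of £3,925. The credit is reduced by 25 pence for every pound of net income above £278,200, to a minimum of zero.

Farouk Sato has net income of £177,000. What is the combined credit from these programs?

£9,700

First-Time Homebuyer Credit: £177,000 is below the £196,600 cutoff, so the full £5,775 applies.
Energy Efficiency Rebate: income exceeds £70,400 by £106,600 → 134 increments × £225 = £30,150 ≥ base, so the credit is £0.
Retirement Saver's Credit: £177,000 is at or below the £278,200 threshold, so the full £3,925 applies.
Total: £5,775 + £0 + £3,925 = £9,700.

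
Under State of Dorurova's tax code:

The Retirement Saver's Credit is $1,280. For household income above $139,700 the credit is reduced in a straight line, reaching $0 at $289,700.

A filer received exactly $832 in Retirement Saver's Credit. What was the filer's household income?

$832 is 832/1,280 of the full $1,280, so 448/1,280 of the $150,000 range has been used: income = $139,700 + $150,000 × 448/1,280 = $192,200.

$192,200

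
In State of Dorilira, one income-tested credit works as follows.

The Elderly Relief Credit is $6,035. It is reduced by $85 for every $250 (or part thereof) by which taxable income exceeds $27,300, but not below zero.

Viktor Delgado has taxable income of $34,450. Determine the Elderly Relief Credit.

Elderly Relief Credit: income exceeds $27,300 by $7,150, which is 29 full-or-partial $250 increments; reduction = 29 × $85 = $2,465, leaving $3,570.

$3,570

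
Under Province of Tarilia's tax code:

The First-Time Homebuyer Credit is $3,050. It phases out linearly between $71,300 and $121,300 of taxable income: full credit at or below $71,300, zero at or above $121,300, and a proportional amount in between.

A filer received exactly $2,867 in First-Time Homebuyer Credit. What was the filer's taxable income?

$74,300

$2,867 is 2,867/3,050 of the full $3,050, so 183/3,050 of the $50,000 range has been used: income = $71,300 + $50,000 × 183/3,050 = $74,300.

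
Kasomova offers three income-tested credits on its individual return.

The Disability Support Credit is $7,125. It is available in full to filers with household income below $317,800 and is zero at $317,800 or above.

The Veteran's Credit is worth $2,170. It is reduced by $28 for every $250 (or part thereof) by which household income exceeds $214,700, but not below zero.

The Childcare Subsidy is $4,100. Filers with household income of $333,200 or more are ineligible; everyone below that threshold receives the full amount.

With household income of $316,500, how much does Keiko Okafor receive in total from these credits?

$11,225

Disability Support Credit: $316,500 is below the $317,800 cutoff, so the full $7,125 applies.
Veteran's Credit: income exceeds $214,700 by $101,800 → 408 increments × $28 = $11,424 ≥ base, so the credit is $0.
Childcare Subsidy: $316,500 is below the $333,200 cutoff, so the full $4,100 applies.
Total: $7,125 + $0 + $4,100 = $11,225.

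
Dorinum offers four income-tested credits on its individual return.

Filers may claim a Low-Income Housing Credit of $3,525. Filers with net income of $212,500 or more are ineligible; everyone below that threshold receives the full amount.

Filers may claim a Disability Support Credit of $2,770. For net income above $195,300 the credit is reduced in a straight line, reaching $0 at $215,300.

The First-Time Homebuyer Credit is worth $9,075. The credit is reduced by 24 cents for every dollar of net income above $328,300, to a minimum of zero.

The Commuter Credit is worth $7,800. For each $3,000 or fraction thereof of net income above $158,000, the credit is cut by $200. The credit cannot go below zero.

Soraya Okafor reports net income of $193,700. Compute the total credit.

$20,770

Low-Income Housing Credit: $193,700 is below the $212,500 cutoff, so the full $3,525 applies.
Disability Support Credit: $193,700 is at or below the $195,300 threshold, so the full $2,770 applies.
First-Time Homebuyer Credit: $193,700 is at or below the $328,300 threshold, so the full $9,075 applies.
Commuter Credit: income exceeds $158,000 by $35,700, which is 12 full-or-partial $3,000 increments; reduction = 12 × $200 = $2,400, leaving $5,400.
Total: $3,525 + $2,770 + $9,075 + $5,400 = $20,770.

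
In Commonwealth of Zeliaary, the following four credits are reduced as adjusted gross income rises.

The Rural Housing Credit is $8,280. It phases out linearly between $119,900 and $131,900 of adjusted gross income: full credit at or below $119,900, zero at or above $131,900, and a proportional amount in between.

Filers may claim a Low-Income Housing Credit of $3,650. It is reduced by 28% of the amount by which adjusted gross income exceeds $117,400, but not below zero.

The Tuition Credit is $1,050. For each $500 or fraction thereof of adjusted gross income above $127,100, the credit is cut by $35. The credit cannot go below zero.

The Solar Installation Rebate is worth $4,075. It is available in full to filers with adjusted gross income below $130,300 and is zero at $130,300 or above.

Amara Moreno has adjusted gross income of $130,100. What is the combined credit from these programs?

Rural Housing Credit: $130,100 is $10,200 into a $12,000 phase-out range, leaving 1,800/12,000 of the credit: $8,280 × 1,800/12,000 = $1,242.
Low-Income Housing Credit: 28% of the $12,700 excess over $117,400 is $3,556; credit = $3,650 − $3,556 = $94.
Tuition Credit: income exceeds $127,100 by $3,000, which is 6 full-or-partial $500 increments; reduction = 6 × $35 = $210, leaving $840.
Solar Installation Rebate: $130,100 is below the $130,300 cutoff, so the full $4,075 applies.
Total: $1,242 + $94 + $840 + $4,075 = $6,251.

$6,251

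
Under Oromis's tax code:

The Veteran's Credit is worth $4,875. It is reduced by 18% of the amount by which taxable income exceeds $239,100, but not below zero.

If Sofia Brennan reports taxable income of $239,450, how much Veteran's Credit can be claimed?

Veteran's Credit: 18% of the $350 excess over $239,100 is $63; credit = $4,875 − $63 = $4,812.

$4,812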